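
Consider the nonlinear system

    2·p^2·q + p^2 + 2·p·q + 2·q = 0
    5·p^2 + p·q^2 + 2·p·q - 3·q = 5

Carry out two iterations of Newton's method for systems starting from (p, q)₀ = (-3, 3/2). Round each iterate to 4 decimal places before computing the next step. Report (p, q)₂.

At (-3, 3/2): F = (30.0000, 19.7500).
Jacobian J = [[4·p·q + 2·p + 2·q, 2·p^2 + 2·p + 2], [10·p + q^2 + 2·q, 2·p·q + 2·p - 3]].
At the point, J = [[-21.0000, 14.0000], [-24.7500, -18.0000]] (det J = 724.5000).
Solving J·Δ = −F gives Δ = (1.1270, -0.4524).
Then the next iterate is (p, q)₁ = (-1.8730, 1.0476).
Round to (-1.8730, 1.0476) and repeat: F = (9.029251, 3.417982), J = [[-9.499419, 5.270258], [-15.537334, -10.670310]].
Δ = (0.6241, -0.5884), so (p, q)₂ = (-1.2489, 0.4592).

(-1.2489, 0.4592)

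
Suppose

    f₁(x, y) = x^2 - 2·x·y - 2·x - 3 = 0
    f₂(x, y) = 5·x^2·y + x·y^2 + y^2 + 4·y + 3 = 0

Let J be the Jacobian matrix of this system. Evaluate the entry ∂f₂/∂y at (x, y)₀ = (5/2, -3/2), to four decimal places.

24.7500

∂f₂/∂y = 5·x^2 + 2·x·y + 2·y + 4.
At (5/2, -3/2) this is 24.7500.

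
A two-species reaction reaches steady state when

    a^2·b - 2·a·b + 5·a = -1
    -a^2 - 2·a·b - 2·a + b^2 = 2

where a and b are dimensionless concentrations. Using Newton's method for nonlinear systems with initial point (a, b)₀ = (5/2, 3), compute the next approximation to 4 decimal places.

(1.1343, 4.4959)

At (5/2, 3): F = (17.2500, -19.2500).
Jacobian J = [[2·a·b - 2·b + 5, a^2 - 2·a], [-2·a - 2·b - 2, -2·a + 2·b]].
At the point, J = [[14.0000, 1.2500], [-13.0000, 1.0000]] (det J = 30.2500).
Solving J·Δ = −F gives Δ = (-1.3657, 1.4959).
Then the next iterate is (a, b)₁ = (1.1343, 4.4959).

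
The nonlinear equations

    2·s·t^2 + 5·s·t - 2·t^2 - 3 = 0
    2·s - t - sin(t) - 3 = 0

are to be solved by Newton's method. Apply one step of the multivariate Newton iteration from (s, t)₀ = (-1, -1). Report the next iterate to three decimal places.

(8.105, 8.771)

At (-1, -1): F = (-2.000, -3.15853).
Jacobian J = [[2·t^2 + 5·t, 4·s·t + 5·s - 4·t], [2, -cos(t) - 1]].
At the point, J = [[-3.000, 3.000], [2.000, -1.54030]] (det J = -1.37909).
Solving J·Δ = −F gives Δ = (9.105, 9.771).
Then the next iterate is (s, t)₁ = (8.105, 8.771).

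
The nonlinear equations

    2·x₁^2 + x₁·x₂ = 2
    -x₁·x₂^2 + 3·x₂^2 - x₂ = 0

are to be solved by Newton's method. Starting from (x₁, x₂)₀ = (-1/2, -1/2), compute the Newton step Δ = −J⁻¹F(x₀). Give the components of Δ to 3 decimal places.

(-0.567, 0.337)

At (-1/2, -1/2): F = (-1.250, 1.375).
Jacobian J = [[4·x₁ + x₂, x₁], [-x₂^2, -2·x₁·x₂ + 6·x₂ - 1]].
At the point, J = [[-2.500, -0.500], [-0.250, -4.500]] (det J = 11.125).
Solving J·Δ = −F gives Δ = (-0.567, 0.337).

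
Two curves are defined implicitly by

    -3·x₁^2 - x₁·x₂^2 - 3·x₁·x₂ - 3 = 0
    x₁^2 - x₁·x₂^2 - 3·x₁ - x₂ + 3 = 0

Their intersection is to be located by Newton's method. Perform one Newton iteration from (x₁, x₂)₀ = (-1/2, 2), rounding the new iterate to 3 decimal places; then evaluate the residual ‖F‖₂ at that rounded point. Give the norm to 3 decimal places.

8.133

At (-1/2, 2): F = (1.250, 4.750).
Jacobian J = [[-6·x₁ - x₂^2 - 3·x₂, -2·x₁·x₂ - 3·x₁], [2·x₁ - x₂^2 - 3, -2·x₁·x₂ - 1]].
At the point, J = [[-7.000, 3.500], [-8.000, 1.000]] (det J = 21.000).
Solving J·Δ = −F gives Δ = (0.732, 1.107).
Then the next iterate is (x₁, x₂)₁ = (0.232, 3.107).
Re-evaluating at (0.232, 3.107): F = (-7.56354, -2.98878), so ‖F‖₂ = 8.133.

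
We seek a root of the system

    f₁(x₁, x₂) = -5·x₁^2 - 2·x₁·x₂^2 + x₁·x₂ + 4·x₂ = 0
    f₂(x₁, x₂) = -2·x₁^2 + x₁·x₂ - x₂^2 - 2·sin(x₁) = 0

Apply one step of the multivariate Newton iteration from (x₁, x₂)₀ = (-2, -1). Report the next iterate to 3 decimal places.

(-1.338, -2.126)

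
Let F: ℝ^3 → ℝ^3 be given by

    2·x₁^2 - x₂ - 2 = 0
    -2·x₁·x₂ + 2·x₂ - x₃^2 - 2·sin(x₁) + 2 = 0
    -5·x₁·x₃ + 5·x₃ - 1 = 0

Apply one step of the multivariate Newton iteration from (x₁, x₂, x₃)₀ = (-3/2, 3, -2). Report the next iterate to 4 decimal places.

At (-3/2, 3, -2): F = (-0.5000, 14.994990, -26.0000).
Jacobian J = [[4·x₁, -1, 0], [-2·x₂ - 2·cos(x₁), -2·x₁ + 2, -2·x₃], [-5·x₃, 0, -5·x₁ + 5]].
At the point, J = [[-6.0000, -1.0000, 0.0000], [-6.141474, 5.0000, 4.0000], [10.0000, 0.0000, 12.5000]] (det J = -491.768430).
Solving J·Δ = −F gives Δ = (0.5291, -3.6745, 1.6567).
Then the next iterate is (x₁, x₂, x₃)₁ = (-0.9709, -0.6745, -0.3433).

(-0.9709, -0.6745, -0.3433)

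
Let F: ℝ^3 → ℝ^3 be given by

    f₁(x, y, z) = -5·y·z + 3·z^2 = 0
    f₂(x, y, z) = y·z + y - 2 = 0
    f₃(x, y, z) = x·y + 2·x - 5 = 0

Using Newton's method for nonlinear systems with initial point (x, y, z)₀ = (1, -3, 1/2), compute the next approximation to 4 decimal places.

At (1, -3, 1/2): F = (8.2500, -6.5000, -6.0000).
Jacobian J = [[0, -5·z, -5·y + 6·z], [0, z + 1, y], [y + 2, x, 0]].
At the point, J = [[0.0000, -2.5000, 18.0000], [0.0000, 1.5000, -3.0000], [-1.0000, 1.0000, 0.0000]] (det J = 19.5000).
Solving J·Δ = −F gives Δ = (-1.2692, 4.7308, 0.1987).
Then the next iterate is (x, y, z)₁ = (-0.2692, 1.7308, 0.6987).

(-0.2692, 1.7308, 0.6987)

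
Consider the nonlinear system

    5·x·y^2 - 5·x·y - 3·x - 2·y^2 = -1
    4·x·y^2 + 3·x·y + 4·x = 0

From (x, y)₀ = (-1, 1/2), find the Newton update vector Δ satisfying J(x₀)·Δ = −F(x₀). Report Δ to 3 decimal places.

At (-1, 1/2): F = (4.750, -6.500).
Jacobian J = [[5·y^2 - 5·y - 3, 10·x·y - 5·x - 4·y], [4·y^2 + 3·y + 4, 8·x·y + 3·x]].
At the point, J = [[-4.250, -2.000], [6.500, -7.000]] (det J = 42.750).
Solving J·Δ = −F gives Δ = (1.082, 0.076).

(1.082, 0.076)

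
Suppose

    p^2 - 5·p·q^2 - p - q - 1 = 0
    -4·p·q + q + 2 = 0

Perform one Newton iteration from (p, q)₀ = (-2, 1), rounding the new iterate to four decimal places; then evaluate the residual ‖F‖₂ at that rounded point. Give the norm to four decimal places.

At (-2, 1): F = (14.0000, 11.0000).
Jacobian J = [[2·p - 5·q^2 - 1, -10·p·q - 1], [-4·q, -4·p + 1]].
At the point, J = [[-10.0000, 19.0000], [-4.0000, 9.0000]] (det J = -14.0000).
Solving J·Δ = −F gives Δ = (-5.9286, -3.8571).
Then the next iterate is (p, q)₁ = (-7.9286, -2.8571).
Re-evaluating at (-7.9286, -2.8571): F = (396.255016, -91.468312), so ‖F‖₂ = 406.6749.

406.6749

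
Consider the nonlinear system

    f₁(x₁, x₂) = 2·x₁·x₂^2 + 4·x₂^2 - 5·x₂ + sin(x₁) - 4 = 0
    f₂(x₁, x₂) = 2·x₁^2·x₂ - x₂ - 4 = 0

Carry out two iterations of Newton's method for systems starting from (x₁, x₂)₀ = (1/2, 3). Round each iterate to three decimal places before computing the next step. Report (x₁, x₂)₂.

(1.491, 1.115)

At (1/2, 3): F = (26.47943, -5.500).
Jacobian J = [[2·x₂^2 + cos(x₁), 4·x₁·x₂ + 8·x₂ - 5], [4·x₁·x₂, 2·x₁^2 - 1]].
At the point, J = [[18.87758, 25.000], [6.000, -0.500]] (det J = -159.43879).
Solving J·Δ = −F gives Δ = (0.779, -1.648).
Then the next iterate is (x₁, x₂)₁ = (1.279, 1.352).
Round to (1.279, 1.352) and repeat: F = (2.18512, -0.92869), J = [[3.94348, 12.73283], [6.91683, 2.27168]].
Δ = (0.212, -0.237), so (x₁, x₂)₂ = (1.491, 1.115).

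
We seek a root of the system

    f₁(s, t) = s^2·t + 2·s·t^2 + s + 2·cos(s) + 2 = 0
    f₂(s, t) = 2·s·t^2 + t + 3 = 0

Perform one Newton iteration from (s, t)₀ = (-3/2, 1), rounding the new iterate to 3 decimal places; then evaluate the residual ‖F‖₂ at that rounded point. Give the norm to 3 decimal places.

8.874

At (-3/2, 1): F = (-0.10853, 1.000).
Jacobian J = [[2·s·t + 2·t^2 - 2·sin(s) + 1, s^2 + 4·s·t], [2·t^2, 4·s·t + 1]].
At the point, J = [[1.99499, -3.750], [2.000, -5.000]] (det J = -2.47495).
Solving J·Δ = −F gives Δ = (1.734, 0.894).
Then the next iterate is (s, t)₁ = (0.234, 1.894).
Re-evaluating at (0.234, 1.894): F = (5.96203, 6.57283), so ‖F‖₂ = 8.874.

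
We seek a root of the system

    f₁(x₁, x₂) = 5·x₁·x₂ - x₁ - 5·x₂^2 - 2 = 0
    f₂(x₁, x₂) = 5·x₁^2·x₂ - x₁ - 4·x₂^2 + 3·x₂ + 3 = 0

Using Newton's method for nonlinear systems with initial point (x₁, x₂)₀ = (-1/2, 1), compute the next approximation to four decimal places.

At (-1/2, 1): F = (-9.0000, 3.7500).
Jacobian J = [[5·x₂ - 1, 5·x₁ - 10·x₂], [10·x₁·x₂ - 1, 5·x₁^2 - 8·x₂ + 3]].
At the point, J = [[4.0000, -12.5000], [-6.0000, -3.7500]] (det J = -90.0000).
Solving J·Δ = −F gives Δ = (0.8958, -0.4333).
Then the next iterate is (x₁, x₂)₁ = (0.3958, 0.5667).

(0.3958, 0.5667)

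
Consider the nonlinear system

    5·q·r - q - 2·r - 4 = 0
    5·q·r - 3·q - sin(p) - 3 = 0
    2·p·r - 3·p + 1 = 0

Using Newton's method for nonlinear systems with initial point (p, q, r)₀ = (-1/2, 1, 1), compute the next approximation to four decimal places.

At (-1/2, 1, 1): F = (-2.0000, -0.520574, 1.5000).
Jacobian J = [[0, 5·r - 1, 5·q - 2], [-cos(p), 5·r - 3, 5·q], [2·r - 3, 0, 2·p]].
At the point, J = [[0.0000, 4.0000, 3.0000], [-0.877583, 2.0000, 5.0000], [-1.0000, 0.0000, -1.0000]] (det J = -17.510330).
Solving J·Δ = −F gives Δ = (1.3088, 0.3566, 0.1912).
Then the next iterate is (p, q, r)₁ = (0.8088, 1.3566, 1.1912).

(0.8088, 1.3566, 1.1912)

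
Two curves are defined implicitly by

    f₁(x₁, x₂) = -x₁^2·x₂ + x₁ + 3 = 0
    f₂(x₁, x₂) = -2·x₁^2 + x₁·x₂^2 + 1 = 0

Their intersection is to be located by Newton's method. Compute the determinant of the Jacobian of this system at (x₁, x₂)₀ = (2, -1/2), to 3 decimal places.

J = [[-2·x₁·x₂ + 1, -x₁^2], [-4·x₁ + x₂^2, 2·x₁·x₂]].
At the point, J = [[3.000, -4.000], [-7.750, -2.000]].
det J = -37.000.

-37.000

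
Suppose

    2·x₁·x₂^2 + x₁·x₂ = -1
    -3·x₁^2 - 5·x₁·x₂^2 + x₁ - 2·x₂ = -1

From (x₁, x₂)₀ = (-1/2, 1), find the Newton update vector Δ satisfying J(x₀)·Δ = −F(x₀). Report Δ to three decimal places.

At (-1/2, 1): F = (-0.500, 0.250).
Jacobian J = [[2·x₂^2 + x₂, 4·x₁·x₂ + x₁], [-6·x₁ - 5·x₂^2 + 1, -10·x₁·x₂ - 2]].
At the point, J = [[3.000, -2.500], [-1.000, 3.000]] (det J = 6.500).
Solving J·Δ = −F gives Δ = (0.135, -0.038).

(0.135, -0.038)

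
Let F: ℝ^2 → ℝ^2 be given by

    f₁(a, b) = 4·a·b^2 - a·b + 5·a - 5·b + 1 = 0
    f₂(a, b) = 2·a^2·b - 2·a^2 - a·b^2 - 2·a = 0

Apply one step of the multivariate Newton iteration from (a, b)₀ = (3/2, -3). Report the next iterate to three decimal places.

At (3/2, -3): F = (82.000, -34.500).
Jacobian J = [[4·b^2 - b + 5, 8·a·b - a - 5], [4·a·b - 4·a - b^2 - 2, 2·a^2 - 2·a·b]].
At the point, J = [[44.000, -42.500], [-35.000, 13.500]] (det J = -893.500).
Solving J·Δ = −F gives Δ = (-0.402, 1.513).
Then the next iterate is (a, b)₁ = (1.098, -1.487).

(1.098, -1.487)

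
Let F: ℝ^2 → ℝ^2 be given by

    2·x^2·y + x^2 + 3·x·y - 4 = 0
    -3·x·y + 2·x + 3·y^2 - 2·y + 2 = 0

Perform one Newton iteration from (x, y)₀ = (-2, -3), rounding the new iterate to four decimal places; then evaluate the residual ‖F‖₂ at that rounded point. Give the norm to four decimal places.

3.7903

At (-2, -3): F = (-6.0000, 13.0000).
Jacobian J = [[4·x·y + 2·x + 3·y, 2·x^2 + 3·x], [-3·y + 2, -3·x + 6·y - 2]].
At the point, J = [[11.0000, 2.0000], [11.0000, -14.0000]] (det J = -176.0000).
Solving J·Δ = −F gives Δ = (0.3295, 1.1875).
Then the next iterate is (x, y)₁ = (-1.6705, -1.8125).
Re-evaluating at (-1.6705, -1.8125): F = (-2.241903, 3.056125), so ‖F‖₂ = 3.7903.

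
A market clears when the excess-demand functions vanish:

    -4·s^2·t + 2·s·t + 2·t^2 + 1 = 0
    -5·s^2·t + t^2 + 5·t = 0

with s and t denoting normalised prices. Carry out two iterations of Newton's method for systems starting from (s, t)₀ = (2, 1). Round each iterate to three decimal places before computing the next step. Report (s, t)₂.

At (2, 1): F = (-9.000, -14.000).
Jacobian J = [[-8·s·t + 2·t, -4·s^2 + 2·s + 4·t], [-10·s·t, -5·s^2 + 2·t + 5]].
At the point, J = [[-14.000, -8.000], [-20.000, -13.000]] (det J = 22.000).
Solving J·Δ = −F gives Δ = (-0.227, -0.727).
Then the next iterate is (s, t)₁ = (1.773, 0.273).
Round to (1.773, 0.273) and repeat: F = (-1.31562, -2.85139), J = [[-3.32623, -7.93612], [-4.84029, -10.17164]].
Δ = (-2.019, 0.680), so (s, t)₂ = (-0.246, 0.953).

(-0.246, 0.953)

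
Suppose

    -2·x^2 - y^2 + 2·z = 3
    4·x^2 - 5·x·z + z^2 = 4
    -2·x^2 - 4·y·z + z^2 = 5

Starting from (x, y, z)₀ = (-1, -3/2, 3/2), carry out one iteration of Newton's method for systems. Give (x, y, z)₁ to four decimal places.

(-0.4597, -0.6892, 1.3282)

At (-1, -3/2, 3/2): F = (-4.2500, 9.7500, 4.2500).
Jacobian J = [[-4·x, -2·y, 2], [8·x - 5·z, 0, -5·x + 2·z], [-4·x, -4·z, -4·y + 2·z]].
At the point, J = [[4.0000, 3.0000, 2.0000], [-15.5000, 0.0000, 8.0000], [4.0000, -6.0000, 9.0000]] (det J = 892.5000).
Solving J·Δ = −F gives Δ = (0.5403, 0.8108, -0.1718).
Then the next iterate is (x, y, z)₁ = (-0.4597, -0.6892, 1.3282).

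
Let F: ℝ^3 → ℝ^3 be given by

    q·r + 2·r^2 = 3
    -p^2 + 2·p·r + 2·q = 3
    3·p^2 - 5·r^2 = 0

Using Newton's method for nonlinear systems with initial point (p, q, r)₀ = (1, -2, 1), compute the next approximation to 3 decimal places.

At (1, -2, 1): F = (-3.000, -6.000, -2.000).
Jacobian J = [[0, r, q + 4·r], [-2·p + 2·r, 2, 2·p], [6·p, 0, -10·r]].
At the point, J = [[0.000, 1.000, 2.000], [0.000, 2.000, 2.000], [6.000, 0.000, -10.000]] (det J = -12.000).
Solving J·Δ = −F gives Δ = (0.333, 3.000, 0.000).
Then the next iterate is (p, q, r)₁ = (1.333, 1.000, 1.000).

(1.333, 1.000, 1.000)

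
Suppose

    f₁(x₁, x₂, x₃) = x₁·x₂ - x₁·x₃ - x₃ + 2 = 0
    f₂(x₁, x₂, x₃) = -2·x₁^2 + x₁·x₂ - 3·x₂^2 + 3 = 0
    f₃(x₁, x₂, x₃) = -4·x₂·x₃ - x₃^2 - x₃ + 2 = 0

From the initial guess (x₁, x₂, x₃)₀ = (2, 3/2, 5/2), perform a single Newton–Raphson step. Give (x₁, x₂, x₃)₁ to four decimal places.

(1.4810, 0.7319, 1.3276)

At (2, 3/2, 5/2): F = (-2.5000, -8.7500, -21.7500).
Jacobian J = [[x₂ - x₃, x₁, -x₁ - 1], [-4·x₁ + x₂, x₁ - 6·x₂, 0], [0, -4·x₃, -4·x₂ - 2·x₃ - 1]].
At the point, J = [[-1.0000, 2.0000, -3.0000], [-6.5000, -7.0000, 0.0000], [0.0000, -10.0000, -12.0000]] (det J = -435.0000).
Solving J·Δ = −F gives Δ = (-0.5190, -0.7681, -1.1724).
Then the next iterate is (x₁, x₂, x₃)₁ = (1.4810, 0.7319, 1.3276).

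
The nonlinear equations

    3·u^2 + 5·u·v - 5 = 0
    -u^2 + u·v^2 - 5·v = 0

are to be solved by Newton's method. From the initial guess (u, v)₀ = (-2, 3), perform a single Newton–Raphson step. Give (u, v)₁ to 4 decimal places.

(-2.2658, 0.6203)

At (-2, 3): F = (-23.0000, -37.0000).
Jacobian J = [[6·u + 5·v, 5·u], [-2·u + v^2, 2·u·v - 5]].
At the point, J = [[3.0000, -10.0000], [13.0000, -17.0000]] (det J = 79.0000).
Solving J·Δ = −F gives Δ = (-0.2658, -2.3797).
Then the next iterate is (u, v)₁ = (-2.2658, 0.6203).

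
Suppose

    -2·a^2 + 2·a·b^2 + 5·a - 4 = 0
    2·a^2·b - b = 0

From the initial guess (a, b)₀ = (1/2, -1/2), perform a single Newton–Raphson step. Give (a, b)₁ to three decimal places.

(0.909, -0.818)

At (1/2, -1/2): F = (-1.750, 0.250).
Jacobian J = [[-4·a + 2·b^2 + 5, 4·a·b], [4·a·b, 2·a^2 - 1]].
At the point, J = [[3.500, -1.000], [-1.000, -0.500]] (det J = -2.750).
Solving J·Δ = −F gives Δ = (0.409, -0.318).
Then the next iterate is (a, b)₁ = (0.909, -0.818).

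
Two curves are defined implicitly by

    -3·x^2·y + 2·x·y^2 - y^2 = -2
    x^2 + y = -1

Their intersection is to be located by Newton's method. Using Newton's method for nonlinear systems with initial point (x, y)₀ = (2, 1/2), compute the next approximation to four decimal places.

(0.4836, 1.0656)

At (2, 1/2): F = (-3.2500, 5.5000).
Jacobian J = [[-6·x·y + 2·y^2, -3·x^2 + 4·x·y - 2·y], [2·x, 1]].
At the point, J = [[-5.5000, -9.0000], [4.0000, 1.0000]] (det J = 30.5000).
Solving J·Δ = −F gives Δ = (-1.5164, 0.5656).
Then the next iterate is (x, y)₁ = (0.4836, 1.0656).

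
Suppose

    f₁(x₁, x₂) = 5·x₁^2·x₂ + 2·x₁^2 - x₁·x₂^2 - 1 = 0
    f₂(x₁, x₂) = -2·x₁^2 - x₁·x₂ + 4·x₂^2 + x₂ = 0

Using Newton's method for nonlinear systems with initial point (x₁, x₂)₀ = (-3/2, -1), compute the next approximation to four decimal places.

(-0.9189, -0.8059)

At (-3/2, -1): F = (-6.2500, -3.0000).
Jacobian J = [[10·x₁·x₂ + 4·x₁ - x₂^2, 5·x₁^2 - 2·x₁·x₂], [-4·x₁ - x₂, -x₁ + 8·x₂ + 1]].
At the point, J = [[8.0000, 8.2500], [7.0000, -5.5000]] (det J = -101.7500).
Solving J·Δ = −F gives Δ = (0.5811, 0.1941).
Then the next iterate is (x₁, x₂)₁ = (-0.9189, -0.8059).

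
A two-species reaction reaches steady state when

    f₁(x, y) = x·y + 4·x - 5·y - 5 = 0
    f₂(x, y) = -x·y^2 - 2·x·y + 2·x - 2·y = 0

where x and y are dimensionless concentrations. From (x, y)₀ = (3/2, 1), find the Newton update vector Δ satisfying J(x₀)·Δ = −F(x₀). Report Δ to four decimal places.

(0.1782, -0.4598)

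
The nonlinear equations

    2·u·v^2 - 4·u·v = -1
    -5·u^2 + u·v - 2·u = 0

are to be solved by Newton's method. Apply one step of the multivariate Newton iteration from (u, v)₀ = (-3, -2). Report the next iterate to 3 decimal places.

(-1.649, -1.295)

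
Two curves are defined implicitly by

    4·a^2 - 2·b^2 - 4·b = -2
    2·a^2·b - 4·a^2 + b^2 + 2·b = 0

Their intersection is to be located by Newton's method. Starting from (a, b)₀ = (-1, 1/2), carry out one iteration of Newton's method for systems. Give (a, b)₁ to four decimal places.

(0.7500, -1.2500)

At (-1, 1/2): F = (3.5000, -1.7500).
Jacobian J = [[8·a, -4·b - 4], [4·a·b - 8·a, 2·a^2 + 2·b + 2]].
At the point, J = [[-8.0000, -6.0000], [6.0000, 5.0000]] (det J = -4.0000).
Solving J·Δ = −F gives Δ = (1.7500, -1.7500).
Then the next iterate is (a, b)₁ = (0.7500, -1.2500).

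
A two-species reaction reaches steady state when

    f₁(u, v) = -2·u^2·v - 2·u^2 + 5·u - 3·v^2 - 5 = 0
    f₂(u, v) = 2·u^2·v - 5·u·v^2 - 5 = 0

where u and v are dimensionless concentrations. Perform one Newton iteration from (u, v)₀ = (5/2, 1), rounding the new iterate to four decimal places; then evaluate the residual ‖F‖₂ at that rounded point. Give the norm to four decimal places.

At (5/2, 1): F = (-20.5000, -5.0000).
Jacobian J = [[-4·u·v - 4·u + 5, -2·u^2 - 6·v], [4·u·v - 5·v^2, 2·u^2 - 10·u·v]].
At the point, J = [[-15.0000, -18.5000], [5.0000, -12.5000]] (det J = 280.0000).
Solving J·Δ = −F gives Δ = (-0.5848, -0.6339).
Then the next iterate is (u, v)₁ = (1.9152, 0.3661).
Re-evaluating at (1.9152, 0.3661): F = (-5.847773, -3.597761), so ‖F‖₂ = 6.8659.

6.8659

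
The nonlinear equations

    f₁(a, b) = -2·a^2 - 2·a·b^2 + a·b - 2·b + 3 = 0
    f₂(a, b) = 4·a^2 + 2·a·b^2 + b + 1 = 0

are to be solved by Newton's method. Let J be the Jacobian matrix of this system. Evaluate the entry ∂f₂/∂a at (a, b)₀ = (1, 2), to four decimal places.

∂f₂/∂a = 8·a + 2·b^2.
At (1, 2) this is 16.0000.

16.0000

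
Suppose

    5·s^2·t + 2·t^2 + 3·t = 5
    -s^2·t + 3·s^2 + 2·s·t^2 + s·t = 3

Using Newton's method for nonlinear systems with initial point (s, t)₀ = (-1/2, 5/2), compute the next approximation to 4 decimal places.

(-0.1763, 1.5121)

At (-1/2, 5/2): F = (18.1250, -10.3750).
Jacobian J = [[10·s·t, 5·s^2 + 4·t + 3], [-2·s·t + 6·s + 2·t^2 + t, -s^2 + 4·s·t + s]].
At the point, J = [[-12.5000, 14.2500], [14.5000, -5.7500]] (det J = -134.7500).
Solving J·Δ = −F gives Δ = (0.3237, -0.9879).
Then the next iterate is (s, t)₁ = (-0.1763, 1.5121).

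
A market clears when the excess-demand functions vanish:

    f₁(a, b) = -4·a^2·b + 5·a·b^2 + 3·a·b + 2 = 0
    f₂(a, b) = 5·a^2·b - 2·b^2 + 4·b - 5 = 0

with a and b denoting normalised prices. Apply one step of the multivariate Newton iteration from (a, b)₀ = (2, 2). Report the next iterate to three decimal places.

(1.461, 1.159)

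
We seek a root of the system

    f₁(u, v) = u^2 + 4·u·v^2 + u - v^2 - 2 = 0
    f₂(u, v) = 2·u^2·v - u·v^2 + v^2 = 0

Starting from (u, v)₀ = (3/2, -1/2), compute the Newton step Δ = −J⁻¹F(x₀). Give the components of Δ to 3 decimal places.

(-0.357, 0.243)

At (3/2, -1/2): F = (3.000, -2.375).
Jacobian J = [[2·u + 4·v^2 + 1, 8·u·v - 2·v], [4·u·v - v^2, 2·u^2 - 2·u·v + 2·v]].
At the point, J = [[5.000, -5.000], [-3.250, 5.000]] (det J = 8.750).
Solving J·Δ = −F gives Δ = (-0.357, 0.243).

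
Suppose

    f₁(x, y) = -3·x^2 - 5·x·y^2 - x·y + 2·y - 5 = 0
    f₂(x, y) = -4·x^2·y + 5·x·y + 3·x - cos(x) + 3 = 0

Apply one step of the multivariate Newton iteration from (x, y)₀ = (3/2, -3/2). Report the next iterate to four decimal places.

At (3/2, -3/2): F = (-29.3750, 9.679263).
Jacobian J = [[-6·x - 5·y^2 - y, -10·x·y - x + 2], [-8·x·y + 5·y + sin(x) + 3, -4·x^2 + 5·x]].
At the point, J = [[-18.7500, 23.0000], [14.497495, -1.5000]] (det J = -305.317385).
Solving J·Δ = −F gives Δ = (-0.5848, 0.8004).
Then the next iterate is (x, y)₁ = (0.9152, -0.6996).

(0.9152, -0.6996)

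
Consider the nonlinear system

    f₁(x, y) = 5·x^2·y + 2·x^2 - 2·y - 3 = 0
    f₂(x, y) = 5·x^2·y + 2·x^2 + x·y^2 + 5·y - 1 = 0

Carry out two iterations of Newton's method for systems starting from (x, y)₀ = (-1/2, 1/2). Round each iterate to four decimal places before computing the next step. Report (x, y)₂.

At (-1/2, 1/2): F = (-2.8750, 2.5000).
Jacobian J = [[10·x·y + 4·x, 5·x^2 - 2], [10·x·y + 4·x + y^2, 5·x^2 + 2·x·y + 5]].
At the point, J = [[-4.5000, -0.7500], [-4.2500, 5.7500]] (det J = -29.0625).
Solving J·Δ = −F gives Δ = (-0.5043, -0.8075).
Then the next iterate is (x, y)₁ = (-1.0043, -0.3075).
Round to (-1.0043, -0.3075) and repeat: F = (-1.918514, -2.165977), J = [[-0.928978, 3.043092], [-0.834421, 10.660737]].
Δ = (-1.8822, 0.0558), so (x, y)₂ = (-2.8865, -0.2517).

(-2.8865, -0.2517)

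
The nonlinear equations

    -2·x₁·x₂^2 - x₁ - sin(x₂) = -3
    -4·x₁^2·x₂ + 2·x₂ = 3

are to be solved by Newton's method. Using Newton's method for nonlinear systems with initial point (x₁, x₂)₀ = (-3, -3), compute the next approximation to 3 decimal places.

At (-3, -3): F = (60.14112, 99.000).
Jacobian J = [[-2·x₂^2 - 1, -4·x₁·x₂ - cos(x₂)], [-8·x₁·x₂, -4·x₁^2 + 2]].
At the point, J = [[-19.000, -35.01001], [-72.000, -34.000]] (det J = -1874.72054).
Solving J·Δ = −F gives Δ = (0.758, 1.306).
Then the next iterate is (x₁, x₂)₁ = (-2.242, -1.694).

(-2.242, -1.694)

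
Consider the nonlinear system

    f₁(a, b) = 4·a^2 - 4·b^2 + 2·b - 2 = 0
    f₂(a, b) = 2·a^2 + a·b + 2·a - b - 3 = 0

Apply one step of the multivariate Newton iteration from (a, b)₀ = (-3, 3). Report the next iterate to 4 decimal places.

At (-3, 3): F = (4.0000, -3.0000).
Jacobian J = [[8·a, -8·b + 2], [4·a + b + 2, a - 1]].
At the point, J = [[-24.0000, -22.0000], [-7.0000, -4.0000]] (det J = -58.0000).
Solving J·Δ = −F gives Δ = (-1.4138, 1.7241).
Then the next iterate is (a, b)₁ = (-4.4138, 4.7241).

(-4.4138, 4.7241)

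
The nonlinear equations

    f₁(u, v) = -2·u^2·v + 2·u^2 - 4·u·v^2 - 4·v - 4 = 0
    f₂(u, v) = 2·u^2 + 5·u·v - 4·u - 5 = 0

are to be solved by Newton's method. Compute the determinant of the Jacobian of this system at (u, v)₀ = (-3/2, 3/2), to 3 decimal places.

J = [[-4·u·v + 4·u - 4·v^2, -2·u^2 - 8·u·v - 4], [4·u + 5·v - 4, 5·u]].
At the point, J = [[-6.000, 9.500], [-2.500, -7.500]].
det J = 68.750.

68.750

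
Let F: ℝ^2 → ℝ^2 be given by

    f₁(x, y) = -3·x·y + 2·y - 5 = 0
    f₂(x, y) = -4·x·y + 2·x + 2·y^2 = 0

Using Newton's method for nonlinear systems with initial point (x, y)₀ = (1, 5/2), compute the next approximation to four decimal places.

At (1, 5/2): F = (-7.5000, 4.5000).
Jacobian J = [[-3·y, -3·x + 2], [-4·y + 2, -4·x + 4·y]].
At the point, J = [[-7.5000, -1.0000], [-8.0000, 6.0000]] (det J = -53.0000).
Solving J·Δ = −F gives Δ = (-0.7642, -1.7689).
Then the next iterate is (x, y)₁ = (0.2358, 0.7311).

(0.2358, 0.7311)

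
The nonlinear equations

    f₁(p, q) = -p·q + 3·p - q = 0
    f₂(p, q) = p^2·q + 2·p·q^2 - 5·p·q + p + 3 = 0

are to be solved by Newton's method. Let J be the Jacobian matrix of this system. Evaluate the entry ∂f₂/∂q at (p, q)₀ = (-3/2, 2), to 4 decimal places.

-2.2500

∂f₂/∂q = p^2 + 4·p·q - 5·p.
At (-3/2, 2) this is -2.2500.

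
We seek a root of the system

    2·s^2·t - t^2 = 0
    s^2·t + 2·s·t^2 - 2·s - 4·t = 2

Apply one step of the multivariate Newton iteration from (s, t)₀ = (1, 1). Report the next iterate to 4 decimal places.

(0.7500, 6.5000)

At (1, 1): F = (1.0000, -5.0000).
Jacobian J = [[4·s·t, 2·s^2 - 2·t], [2·s·t + 2·t^2 - 2, s^2 + 4·s·t - 4]].
At the point, J = [[4.0000, 0.0000], [2.0000, 1.0000]] (det J = 4.0000).
Solving J·Δ = −F gives Δ = (-0.2500, 5.5000).
Then the next iterate is (s, t)₁ = (0.7500, 6.5000).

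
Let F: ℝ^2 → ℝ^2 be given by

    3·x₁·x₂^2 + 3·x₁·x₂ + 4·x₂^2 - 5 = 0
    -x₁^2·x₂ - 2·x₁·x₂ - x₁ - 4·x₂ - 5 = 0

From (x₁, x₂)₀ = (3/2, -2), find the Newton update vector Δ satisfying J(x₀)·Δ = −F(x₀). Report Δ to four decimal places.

(-0.8048, 0.5143)

At (3/2, -2): F = (20.0000, 12.0000).
Jacobian J = [[3·x₂^2 + 3·x₂, 6·x₁·x₂ + 3·x₁ + 8·x₂], [-2·x₁·x₂ - 2·x₂ - 1, -x₁^2 - 2·x₁ - 4]].
At the point, J = [[6.0000, -29.5000], [9.0000, -9.2500]] (det J = 210.0000).
Solving J·Δ = −F gives Δ = (-0.8048, 0.5143).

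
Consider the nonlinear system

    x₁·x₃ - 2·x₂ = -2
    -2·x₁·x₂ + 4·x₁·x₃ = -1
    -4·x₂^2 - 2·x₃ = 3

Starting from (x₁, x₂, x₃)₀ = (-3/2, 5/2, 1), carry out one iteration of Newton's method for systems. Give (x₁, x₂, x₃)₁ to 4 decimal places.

(-0.5987, 1.0461, 0.5395)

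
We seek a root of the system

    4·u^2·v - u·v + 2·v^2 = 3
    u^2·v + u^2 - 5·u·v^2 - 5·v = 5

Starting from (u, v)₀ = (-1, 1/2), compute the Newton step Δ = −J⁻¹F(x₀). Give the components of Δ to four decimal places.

(-1.3168, -0.8465)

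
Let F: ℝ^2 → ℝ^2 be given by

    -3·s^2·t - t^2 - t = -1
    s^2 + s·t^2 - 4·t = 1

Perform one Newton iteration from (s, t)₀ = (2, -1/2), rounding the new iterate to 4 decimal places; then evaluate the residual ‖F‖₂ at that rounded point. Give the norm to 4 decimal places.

2.6652

At (2, -1/2): F = (7.2500, 5.5000).
Jacobian J = [[-6·s·t, -3·s^2 - 2·t - 1], [2·s + t^2, 2·s·t - 4]].
At the point, J = [[6.0000, -12.0000], [4.2500, -6.0000]] (det J = 15.0000).
Solving J·Δ = −F gives Δ = (-1.5000, -0.1458).
Then the next iterate is (s, t)₁ = (0.5000, -0.6458).
Re-evaluating at (0.5000, -0.6458): F = (1.713092, 2.041729), so ‖F‖₂ = 2.6652.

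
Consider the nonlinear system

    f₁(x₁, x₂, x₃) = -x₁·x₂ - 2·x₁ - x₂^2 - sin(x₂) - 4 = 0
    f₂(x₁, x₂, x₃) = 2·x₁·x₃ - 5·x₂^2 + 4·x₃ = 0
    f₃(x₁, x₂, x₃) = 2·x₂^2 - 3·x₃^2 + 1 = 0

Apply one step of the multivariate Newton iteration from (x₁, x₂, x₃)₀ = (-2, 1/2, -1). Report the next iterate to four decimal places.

At (-2, 1/2, -1): F = (0.270574, -1.2500, -1.5000).
Jacobian J = [[-x₂ - 2, -x₁ - 2·x₂ - cos(x₂), 0], [2·x₃, -10·x₂, 2·x₁ + 4], [0, 4·x₂, -6·x₃]].
At the point, J = [[-2.5000, 0.122417, 0.0000], [-2.0000, -5.0000, 0.0000], [0.0000, 2.0000, 6.0000]] (det J = 76.469009).
Solving J·Δ = −F gives Δ = (0.0941, -0.2877, 0.3459).
Then the next iterate is (x₁, x₂, x₃)₁ = (-1.9059, 0.2123, -0.6541).

(-1.9059, 0.2123, -0.6541)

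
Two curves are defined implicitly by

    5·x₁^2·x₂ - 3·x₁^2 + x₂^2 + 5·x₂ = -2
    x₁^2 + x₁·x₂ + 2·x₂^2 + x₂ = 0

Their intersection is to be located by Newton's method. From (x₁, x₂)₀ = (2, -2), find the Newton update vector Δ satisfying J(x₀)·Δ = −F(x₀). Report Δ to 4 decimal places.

At (2, -2): F = (-56.0000, 6.0000).
Jacobian J = [[10·x₁·x₂ - 6·x₁, 5·x₁^2 + 2·x₂ + 5], [2·x₁ + x₂, x₁ + 4·x₂ + 1]].
At the point, J = [[-52.0000, 21.0000], [2.0000, -5.0000]] (det J = 218.0000).
Solving J·Δ = −F gives Δ = (-0.7064, 0.9174).

(-0.7064, 0.9174)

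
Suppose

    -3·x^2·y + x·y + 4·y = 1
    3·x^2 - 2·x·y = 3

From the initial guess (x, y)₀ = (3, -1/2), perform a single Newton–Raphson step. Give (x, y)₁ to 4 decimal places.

(1.5228, -0.6778)

At (3, -1/2): F = (9.0000, 27.0000).
Jacobian J = [[-6·x·y + y, -3·x^2 + x + 4], [6·x - 2·y, -2·x]].
At the point, J = [[8.5000, -20.0000], [19.0000, -6.0000]] (det J = 329.0000).
Solving J·Δ = −F gives Δ = (-1.4772, -0.1778).
Then the next iterate is (x, y)₁ = (1.5228, -0.6778).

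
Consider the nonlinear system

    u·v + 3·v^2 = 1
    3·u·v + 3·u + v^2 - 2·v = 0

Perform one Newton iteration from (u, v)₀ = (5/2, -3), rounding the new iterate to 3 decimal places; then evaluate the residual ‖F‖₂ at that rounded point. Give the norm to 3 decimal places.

4.433

At (5/2, -3): F = (18.500, 0.000).
Jacobian J = [[v, u + 6·v], [3·v + 3, 3·u + 2·v - 2]].
At the point, J = [[-3.000, -15.500], [-6.000, -0.500]] (det J = -91.500).
Solving J·Δ = −F gives Δ = (-0.101, 1.213).
Then the next iterate is (u, v)₁ = (2.399, -1.787).
Re-evaluating at (2.399, -1.787): F = (4.29309, 1.10333), so ‖F‖₂ = 4.433.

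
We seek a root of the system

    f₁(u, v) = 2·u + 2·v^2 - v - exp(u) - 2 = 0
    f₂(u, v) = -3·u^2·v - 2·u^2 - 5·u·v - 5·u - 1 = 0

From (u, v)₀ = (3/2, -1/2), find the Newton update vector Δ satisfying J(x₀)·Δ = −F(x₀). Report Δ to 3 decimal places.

At (3/2, -1/2): F = (-2.48169, -5.875).
Jacobian J = [[-exp(u) + 2, 4·v - 1], [-6·u·v - 4·u - 5·v - 5, -3·u^2 - 5·u]].
At the point, J = [[-2.48169, -3.000], [-4.000, -14.250]] (det J = 23.36407).
Solving J·Δ = −F gives Δ = (-0.759, -0.199).

(-0.759, -0.199)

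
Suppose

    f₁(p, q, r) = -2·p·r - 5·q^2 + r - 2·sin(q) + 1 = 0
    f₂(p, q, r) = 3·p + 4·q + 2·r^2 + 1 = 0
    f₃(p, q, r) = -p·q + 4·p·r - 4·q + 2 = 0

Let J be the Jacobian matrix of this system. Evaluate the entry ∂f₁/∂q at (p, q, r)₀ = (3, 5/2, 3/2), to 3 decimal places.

-23.398

∂f₁/∂q = -10·q - 2·cos(q).
At (3, 5/2, 3/2) this is -23.398.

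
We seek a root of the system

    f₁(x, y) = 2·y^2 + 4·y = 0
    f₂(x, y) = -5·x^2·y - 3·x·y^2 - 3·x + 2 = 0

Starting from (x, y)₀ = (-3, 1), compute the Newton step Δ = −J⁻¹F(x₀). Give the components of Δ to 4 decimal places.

At (-3, 1): F = (6.0000, -25.0000).
Jacobian J = [[0, 4·y + 4], [-10·x·y - 3·y^2 - 3, -5·x^2 - 6·x·y]].
At the point, J = [[0.0000, 8.0000], [24.0000, -27.0000]] (det J = -192.0000).
Solving J·Δ = −F gives Δ = (0.1979, -0.7500).

(0.1979, -0.7500)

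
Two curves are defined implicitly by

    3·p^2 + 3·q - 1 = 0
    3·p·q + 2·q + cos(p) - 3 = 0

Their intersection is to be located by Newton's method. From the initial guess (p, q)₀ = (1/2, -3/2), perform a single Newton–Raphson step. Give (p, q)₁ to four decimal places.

(0.2841, 0.2992)

At (1/2, -3/2): F = (-4.7500, -7.372417).
Jacobian J = [[6·p, 3], [3·q - sin(p), 3·p + 2]].
At the point, J = [[3.0000, 3.0000], [-4.979426, 3.5000]] (det J = 25.438277).
Solving J·Δ = −F gives Δ = (-0.2159, 1.7992).
Then the next iterate is (p, q)₁ = (0.2841, 0.2992).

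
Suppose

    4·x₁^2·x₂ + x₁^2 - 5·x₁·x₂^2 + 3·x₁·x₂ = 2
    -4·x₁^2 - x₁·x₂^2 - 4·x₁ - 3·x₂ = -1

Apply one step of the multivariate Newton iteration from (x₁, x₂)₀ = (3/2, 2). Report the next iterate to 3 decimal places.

(0.596, 1.121)

At (3/2, 2): F = (-2.750, -26.000).
Jacobian J = [[8·x₁·x₂ + 2·x₁ - 5·x₂^2 + 3·x₂, 4·x₁^2 - 10·x₁·x₂ + 3·x₁], [-8·x₁ - x₂^2 - 4, -2·x₁·x₂ - 3]].
At the point, J = [[13.000, -16.500], [-20.000, -9.000]] (det J = -447.000).
Solving J·Δ = −F gives Δ = (-0.904, -0.879).
Then the next iterate is (x₁, x₂)₁ = (0.596, 1.121).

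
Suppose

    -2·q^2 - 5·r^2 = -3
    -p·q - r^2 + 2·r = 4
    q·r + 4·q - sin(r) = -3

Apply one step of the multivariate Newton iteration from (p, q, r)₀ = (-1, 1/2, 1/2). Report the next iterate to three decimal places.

(-7.206, -0.505, 1.152)

At (-1, 1/2, 1/2): F = (1.250, -2.750, 4.77057).
Jacobian J = [[0, -4·q, -10·r], [-q, -p, -2·r + 2], [0, r + 4, q - cos(r)]].
At the point, J = [[0.000, -2.000, -5.000], [-0.500, 1.000, 1.000], [0.000, 4.500, -0.37758]] (det J = 11.62758).
Solving J·Δ = −F gives Δ = (-6.206, -1.005, 0.652).
Then the next iterate is (p, q, r)₁ = (-7.206, -0.505, 1.152).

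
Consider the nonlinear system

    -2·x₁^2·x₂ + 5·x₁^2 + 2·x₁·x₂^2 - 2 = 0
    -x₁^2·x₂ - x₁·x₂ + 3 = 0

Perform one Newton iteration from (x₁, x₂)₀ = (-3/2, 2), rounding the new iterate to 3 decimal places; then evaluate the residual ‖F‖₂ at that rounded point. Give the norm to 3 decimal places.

4.334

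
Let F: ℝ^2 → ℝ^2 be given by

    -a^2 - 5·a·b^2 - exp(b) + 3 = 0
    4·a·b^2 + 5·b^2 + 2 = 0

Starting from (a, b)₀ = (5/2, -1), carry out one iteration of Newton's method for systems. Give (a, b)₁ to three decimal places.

(2.178, -0.476)

At (5/2, -1): F = (-16.11788, 17.000).
Jacobian J = [[-2·a - 5·b^2, -10·a·b - exp(b)], [4·b^2, 8·a·b + 10·b]].
At the point, J = [[-10.000, 24.63212], [4.000, -30.000]] (det J = 201.47152).
Solving J·Δ = −F gives Δ = (-0.322, 0.524).
Then the next iterate is (a, b)₁ = (2.178, -0.476).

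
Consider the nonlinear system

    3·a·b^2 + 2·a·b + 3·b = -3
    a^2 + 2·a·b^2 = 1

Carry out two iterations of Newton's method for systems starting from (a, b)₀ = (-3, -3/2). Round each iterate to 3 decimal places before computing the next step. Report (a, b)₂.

(-1.834, -0.871)

At (-3, -3/2): F = (-12.750, -5.500).
Jacobian J = [[3·b^2 + 2·b, 6·a·b + 2·a + 3], [2·a + 2·b^2, 4·a·b]].
At the point, J = [[3.750, 24.000], [-1.500, 18.000]] (det J = 103.500).
Solving J·Δ = −F gives Δ = (0.942, 0.384).
Then the next iterate is (a, b)₁ = (-2.058, -1.116).
Round to (-2.058, -1.116) and repeat: F = (-3.44399, -1.89093), J = [[1.50437, 12.66437], [-1.62509, 9.18691]].
Δ = (0.224, 0.245), so (a, b)₂ = (-1.834, -0.871).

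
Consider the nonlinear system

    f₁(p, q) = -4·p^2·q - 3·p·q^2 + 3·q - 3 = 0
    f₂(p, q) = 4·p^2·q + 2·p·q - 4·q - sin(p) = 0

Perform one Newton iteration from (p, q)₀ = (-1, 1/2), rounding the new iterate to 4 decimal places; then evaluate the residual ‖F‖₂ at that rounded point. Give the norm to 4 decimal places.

8611.7122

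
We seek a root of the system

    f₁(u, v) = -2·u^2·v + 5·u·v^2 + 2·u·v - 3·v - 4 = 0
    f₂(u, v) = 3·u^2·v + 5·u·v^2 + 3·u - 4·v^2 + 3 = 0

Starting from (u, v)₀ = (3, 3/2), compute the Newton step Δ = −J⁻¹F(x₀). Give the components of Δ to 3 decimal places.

(-1.287, -0.403)

At (3, 3/2): F = (7.250, 77.250).
Jacobian J = [[-4·u·v + 5·v^2 + 2·v, -2·u^2 + 10·u·v + 2·u - 3], [6·u·v + 5·v^2 + 3, 3·u^2 + 10·u·v - 8·v]].
At the point, J = [[-3.750, 30.000], [41.250, 60.000]] (det J = -1462.500).
Solving J·Δ = −F gives Δ = (-1.287, -0.403).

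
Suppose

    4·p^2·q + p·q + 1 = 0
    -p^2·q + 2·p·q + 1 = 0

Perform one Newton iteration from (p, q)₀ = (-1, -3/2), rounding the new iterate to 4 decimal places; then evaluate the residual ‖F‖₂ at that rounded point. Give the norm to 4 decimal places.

At (-1, -3/2): F = (-3.5000, 5.5000).
Jacobian J = [[8·p·q + q, 4·p^2 + p], [-2·p·q + 2·q, -p^2 + 2·p]].
At the point, J = [[10.5000, 3.0000], [-6.0000, -3.0000]] (det J = -13.5000).
Solving J·Δ = −F gives Δ = (-0.4444, 2.7222).
Then the next iterate is (p, q)₁ = (-1.4444, 1.2222).
Re-evaluating at (-1.4444, 1.2222): F = (9.434116, -5.080557), so ‖F‖₂ = 10.7152.

10.7152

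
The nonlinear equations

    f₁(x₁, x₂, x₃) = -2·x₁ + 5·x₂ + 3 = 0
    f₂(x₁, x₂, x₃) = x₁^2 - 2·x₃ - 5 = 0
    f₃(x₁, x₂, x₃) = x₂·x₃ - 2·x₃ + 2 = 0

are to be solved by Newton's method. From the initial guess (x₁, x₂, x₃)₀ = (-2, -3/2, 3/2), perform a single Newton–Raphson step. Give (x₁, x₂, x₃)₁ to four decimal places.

(-2.5132, -1.6053, 0.5263)

At (-2, -3/2, 3/2): F = (-0.5000, -4.0000, -3.2500).
Jacobian J = [[-2, 5, 0], [2·x₁, 0, -2], [0, x₃, x₂ - 2]].
At the point, J = [[-2.0000, 5.0000, 0.0000], [-4.0000, 0.0000, -2.0000], [0.0000, 1.5000, -3.5000]] (det J = -76.0000).
Solving J·Δ = −F gives Δ = (-0.5132, -0.1053, -0.9737).
Then the next iterate is (x₁, x₂, x₃)₁ = (-2.5132, -1.6053, 0.5263).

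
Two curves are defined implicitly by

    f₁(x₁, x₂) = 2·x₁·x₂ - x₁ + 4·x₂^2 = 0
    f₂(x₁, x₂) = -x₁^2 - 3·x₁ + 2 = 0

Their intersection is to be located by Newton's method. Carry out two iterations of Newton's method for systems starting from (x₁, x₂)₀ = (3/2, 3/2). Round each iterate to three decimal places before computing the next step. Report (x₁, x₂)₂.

(0.566, 0.431)

At (3/2, 3/2): F = (12.000, -4.750).
Jacobian J = [[2·x₂ - 1, 2·x₁ + 8·x₂], [-2·x₁ - 3, 0]].
At the point, J = [[2.000, 15.000], [-6.000, 0.000]] (det J = 90.000).
Solving J·Δ = −F gives Δ = (-0.792, -0.694).
Then the next iterate is (x₁, x₂)₁ = (0.708, 0.806).
Round to (0.708, 0.806) and repeat: F = (3.03184, -0.62526), J = [[0.612, 7.864], [-4.416, 0.000]].
Δ = (-0.142, -0.375), so (x₁, x₂)₂ = (0.566, 0.431).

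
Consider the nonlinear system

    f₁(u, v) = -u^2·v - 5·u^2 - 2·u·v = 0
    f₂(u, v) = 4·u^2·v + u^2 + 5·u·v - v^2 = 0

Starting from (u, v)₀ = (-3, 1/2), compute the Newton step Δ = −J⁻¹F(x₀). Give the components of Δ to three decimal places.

At (-3, 1/2): F = (-46.500, 19.250).
Jacobian J = [[-2·u·v - 10·u - 2·v, -u^2 - 2·u], [8·u·v + 2·u + 5·v, 4·u^2 + 5·u - 2·v]].
At the point, J = [[32.000, -3.000], [-15.500, 20.000]] (det J = 593.500).
Solving J·Δ = −F gives Δ = (1.470, 0.176).

(1.470, 0.176)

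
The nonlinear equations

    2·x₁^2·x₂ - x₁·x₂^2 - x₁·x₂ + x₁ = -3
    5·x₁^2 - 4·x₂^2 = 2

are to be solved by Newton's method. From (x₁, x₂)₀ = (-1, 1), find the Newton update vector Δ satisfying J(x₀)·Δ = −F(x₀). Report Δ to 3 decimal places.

(0.478, -0.722)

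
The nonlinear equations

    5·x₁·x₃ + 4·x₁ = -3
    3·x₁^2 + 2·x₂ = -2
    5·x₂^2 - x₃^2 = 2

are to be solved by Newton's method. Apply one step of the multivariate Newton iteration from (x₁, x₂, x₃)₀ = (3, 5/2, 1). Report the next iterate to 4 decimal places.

(1.2451, 1.2942, 0.0529)

At (3, 5/2, 1): F = (30.0000, 34.0000, 28.2500).
Jacobian J = [[5·x₃ + 4, 0, 5·x₁], [6·x₁, 2, 0], [0, 10·x₂, -2·x₃]].
At the point, J = [[9.0000, 0.0000, 15.0000], [18.0000, 2.0000, 0.0000], [0.0000, 25.0000, -2.0000]] (det J = 6714.0000).
Solving J·Δ = −F gives Δ = (-1.7549, -1.2058, -0.9471).
Then the next iterate is (x₁, x₂, x₃)₁ = (1.2451, 1.2942, 0.0529).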